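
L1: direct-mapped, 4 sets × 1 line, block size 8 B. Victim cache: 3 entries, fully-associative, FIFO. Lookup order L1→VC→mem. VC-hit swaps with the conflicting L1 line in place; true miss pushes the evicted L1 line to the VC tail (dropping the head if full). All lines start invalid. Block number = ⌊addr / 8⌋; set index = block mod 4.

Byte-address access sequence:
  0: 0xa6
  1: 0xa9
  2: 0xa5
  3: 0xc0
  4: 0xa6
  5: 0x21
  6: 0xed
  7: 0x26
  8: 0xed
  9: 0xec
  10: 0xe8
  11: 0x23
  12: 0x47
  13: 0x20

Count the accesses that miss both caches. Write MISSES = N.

MISSES = 6

0: 0xa6 (blk 20, set 0) → MISS  vc=[]
1: 0xa9 (blk 21, set 1) → MISS  vc=[]
2: 0xa5 (blk 20, set 0) → L1-HIT  vc=[]
3: 0xc0 (blk 24, set 0) → MISS  vc=[20]
4: 0xa6 (blk 20, set 0) → VC-HIT  vc=[24]
5: 0x21 (blk 4, set 0) → MISS  vc=[24, 20]
6: 0xed (blk 29, set 1) → MISS  vc=[24, 20, 21]
7: 0x26 (blk 4, set 0) → L1-HIT  vc=[24, 20, 21]
8: 0xed (blk 29, set 1) → L1-HIT  vc=[24, 20, 21]
9: 0xec (blk 29, set 1) → L1-HIT  vc=[24, 20, 21]
10: 0xe8 (blk 29, set 1) → L1-HIT  vc=[24, 20, 21]
11: 0x23 (blk 4, set 0) → L1-HIT  vc=[24, 20, 21]
12: 0x47 (blk 8, set 0) → MISS  vc=[20, 21, 4]
13: 0x20 (blk 4, set 0) → VC-HIT  vc=[20, 21, 8]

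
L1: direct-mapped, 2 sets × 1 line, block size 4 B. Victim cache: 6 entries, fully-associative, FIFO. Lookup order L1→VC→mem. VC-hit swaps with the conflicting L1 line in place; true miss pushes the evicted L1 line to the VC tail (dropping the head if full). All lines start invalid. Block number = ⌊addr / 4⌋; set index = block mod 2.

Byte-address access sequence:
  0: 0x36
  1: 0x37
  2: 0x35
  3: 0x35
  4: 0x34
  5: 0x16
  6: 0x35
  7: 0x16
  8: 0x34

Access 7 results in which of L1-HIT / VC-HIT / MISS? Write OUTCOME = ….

OUTCOME = VC-HIT

  [0] addr=0x36 blk=13 s=1: MISS | VC []
  [1] addr=0x37 blk=13 s=1: L1-HIT | VC []
  [2] addr=0x35 blk=13 s=1: L1-HIT | VC []
  [3] addr=0x35 blk=13 s=1: L1-HIT | VC []
  [4] addr=0x34 blk=13 s=1: L1-HIT | VC []
  [5] addr=0x16 blk=5 s=1: MISS | VC [13]
  [6] addr=0x35 blk=13 s=1: VC-HIT | VC [5]
  [7] addr=0x16 blk=5 s=1: VC-HIT | VC [13]
  [8] addr=0x34 blk=13 s=1: VC-HIT | VC [5]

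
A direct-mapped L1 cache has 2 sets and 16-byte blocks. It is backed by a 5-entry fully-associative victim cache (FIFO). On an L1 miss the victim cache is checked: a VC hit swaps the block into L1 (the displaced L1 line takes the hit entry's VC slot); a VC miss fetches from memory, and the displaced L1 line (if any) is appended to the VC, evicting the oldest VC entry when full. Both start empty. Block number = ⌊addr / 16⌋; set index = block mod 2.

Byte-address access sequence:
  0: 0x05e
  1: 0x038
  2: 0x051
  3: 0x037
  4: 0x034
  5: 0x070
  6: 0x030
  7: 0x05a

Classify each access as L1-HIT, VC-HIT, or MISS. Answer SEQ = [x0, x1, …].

  [0] addr=0x5e blk=5 s=1: MISS | VC []
  [1] addr=0x38 blk=3 s=1: MISS | VC [5]
  [2] addr=0x51 blk=5 s=1: VC-HIT | VC [3]
  [3] addr=0x37 blk=3 s=1: VC-HIT | VC [5]
  [4] addr=0x34 blk=3 s=1: L1-HIT | VC [5]
  [5] addr=0x70 blk=7 s=1: MISS | VC [5, 3]
  [6] addr=0x30 blk=3 s=1: VC-HIT | VC [5, 7]
  [7] addr=0x5a blk=5 s=1: VC-HIT | VC [3, 7]

SEQ = [MISS, MISS, VC-HIT, VC-HIT, L1-HIT, MISS, VC-HIT, VC-HIT]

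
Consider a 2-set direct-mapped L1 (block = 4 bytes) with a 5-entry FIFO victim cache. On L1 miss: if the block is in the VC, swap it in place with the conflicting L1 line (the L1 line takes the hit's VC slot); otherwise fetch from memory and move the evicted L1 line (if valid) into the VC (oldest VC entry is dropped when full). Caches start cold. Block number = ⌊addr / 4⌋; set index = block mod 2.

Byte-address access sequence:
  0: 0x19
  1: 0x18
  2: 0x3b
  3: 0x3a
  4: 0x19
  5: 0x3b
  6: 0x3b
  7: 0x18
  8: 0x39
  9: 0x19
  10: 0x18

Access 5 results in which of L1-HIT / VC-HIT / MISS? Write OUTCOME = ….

0: 0x19 (blk 6, set 0) → MISS  vc=[]
1: 0x18 (blk 6, set 0) → L1-HIT  vc=[]
2: 0x3b (blk 14, set 0) → MISS  vc=[6]
3: 0x3a (blk 14, set 0) → L1-HIT  vc=[6]
4: 0x19 (blk 6, set 0) → VC-HIT  vc=[14]
5: 0x3b (blk 14, set 0) → VC-HIT  vc=[6]
6: 0x3b (blk 14, set 0) → L1-HIT  vc=[6]
7: 0x18 (blk 6, set 0) → VC-HIT  vc=[14]
8: 0x39 (blk 14, set 0) → VC-HIT  vc=[6]
9: 0x19 (blk 6, set 0) → VC-HIT  vc=[14]
10: 0x18 (blk 6, set 0) → L1-HIT  vc=[14]

OUTCOME = VC-HIT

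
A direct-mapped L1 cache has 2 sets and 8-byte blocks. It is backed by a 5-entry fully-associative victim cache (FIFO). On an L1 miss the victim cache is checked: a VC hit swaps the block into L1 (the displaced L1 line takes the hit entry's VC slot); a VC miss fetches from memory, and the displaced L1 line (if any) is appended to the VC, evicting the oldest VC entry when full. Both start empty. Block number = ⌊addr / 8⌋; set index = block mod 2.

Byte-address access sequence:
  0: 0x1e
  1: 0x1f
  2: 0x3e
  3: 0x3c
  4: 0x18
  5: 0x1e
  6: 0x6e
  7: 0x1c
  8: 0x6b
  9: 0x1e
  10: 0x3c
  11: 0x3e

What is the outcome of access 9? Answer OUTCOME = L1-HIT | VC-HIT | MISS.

  [0] addr=0x1e blk=3 s=1: MISS | VC []
  [1] addr=0x1f blk=3 s=1: L1-HIT | VC []
  [2] addr=0x3e blk=7 s=1: MISS | VC [3]
  [3] addr=0x3c blk=7 s=1: L1-HIT | VC [3]
  [4] addr=0x18 blk=3 s=1: VC-HIT | VC [7]
  [5] addr=0x1e blk=3 s=1: L1-HIT | VC [7]
  [6] addr=0x6e blk=13 s=1: MISS | VC [7, 3]
  [7] addr=0x1c blk=3 s=1: VC-HIT | VC [7, 13]
  [8] addr=0x6b blk=13 s=1: VC-HIT | VC [7, 3]
  [9] addr=0x1e blk=3 s=1: VC-HIT | VC [7, 13]
  [10] addr=0x3c blk=7 s=1: VC-HIT | VC [3, 13]
  [11] addr=0x3e blk=7 s=1: L1-HIT | VC [3, 13]

OUTCOME = VC-HIT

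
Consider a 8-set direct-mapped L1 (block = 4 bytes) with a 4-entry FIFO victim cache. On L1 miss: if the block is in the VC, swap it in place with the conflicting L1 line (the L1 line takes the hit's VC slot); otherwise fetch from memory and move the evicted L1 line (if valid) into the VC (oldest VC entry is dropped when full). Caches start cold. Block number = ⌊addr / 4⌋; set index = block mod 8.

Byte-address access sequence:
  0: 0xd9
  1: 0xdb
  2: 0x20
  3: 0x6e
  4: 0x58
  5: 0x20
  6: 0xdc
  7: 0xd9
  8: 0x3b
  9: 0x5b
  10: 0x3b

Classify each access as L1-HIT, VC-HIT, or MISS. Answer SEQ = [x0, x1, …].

0: 0xd9 (blk 54, set 6) → MISS  vc=[]
1: 0xdb (blk 54, set 6) → L1-HIT  vc=[]
2: 0x20 (blk 8, set 0) → MISS  vc=[]
3: 0x6e (blk 27, set 3) → MISS  vc=[]
4: 0x58 (blk 22, set 6) → MISS  vc=[54]
5: 0x20 (blk 8, set 0) → L1-HIT  vc=[54]
6: 0xdc (blk 55, set 7) → MISS  vc=[54]
7: 0xd9 (blk 54, set 6) → VC-HIT  vc=[22]
8: 0x3b (blk 14, set 6) → MISS  vc=[22, 54]
9: 0x5b (blk 22, set 6) → VC-HIT  vc=[14, 54]
10: 0x3b (blk 14, set 6) → VC-HIT  vc=[22, 54]

SEQ = [MISS, L1-HIT, MISS, MISS, MISS, L1-HIT, MISS, VC-HIT, MISS, VC-HIT, VC-HIT]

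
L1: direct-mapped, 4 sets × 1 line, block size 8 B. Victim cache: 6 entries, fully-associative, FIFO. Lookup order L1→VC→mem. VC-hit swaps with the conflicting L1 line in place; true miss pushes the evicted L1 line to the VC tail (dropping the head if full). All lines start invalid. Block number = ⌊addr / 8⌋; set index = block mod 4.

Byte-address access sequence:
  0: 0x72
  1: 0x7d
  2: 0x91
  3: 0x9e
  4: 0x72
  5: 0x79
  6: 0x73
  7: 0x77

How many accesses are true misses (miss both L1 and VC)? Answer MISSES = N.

MISSES = 4

  [0] addr=0x72 blk=14 s=2: MISS | VC []
  [1] addr=0x7d blk=15 s=3: MISS | VC []
  [2] addr=0x91 blk=18 s=2: MISS | VC [14]
  [3] addr=0x9e blk=19 s=3: MISS | VC [14, 15]
  [4] addr=0x72 blk=14 s=2: VC-HIT | VC [18, 15]
  [5] addr=0x79 blk=15 s=3: VC-HIT | VC [18, 19]
  [6] addr=0x73 blk=14 s=2: L1-HIT | VC [18, 19]
  [7] addr=0x77 blk=14 s=2: L1-HIT | VC [18, 19]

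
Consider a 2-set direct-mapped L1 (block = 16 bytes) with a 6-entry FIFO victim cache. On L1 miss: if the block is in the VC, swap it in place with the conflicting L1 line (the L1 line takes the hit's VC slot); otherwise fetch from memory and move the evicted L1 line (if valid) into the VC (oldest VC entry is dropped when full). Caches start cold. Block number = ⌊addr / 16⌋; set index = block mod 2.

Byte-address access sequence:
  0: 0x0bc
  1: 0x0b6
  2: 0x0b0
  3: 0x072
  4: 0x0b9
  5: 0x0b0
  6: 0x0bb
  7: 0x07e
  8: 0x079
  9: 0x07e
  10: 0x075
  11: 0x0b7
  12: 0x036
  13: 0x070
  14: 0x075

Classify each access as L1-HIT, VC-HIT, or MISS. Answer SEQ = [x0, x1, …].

SEQ = [MISS, L1-HIT, L1-HIT, MISS, VC-HIT, L1-HIT, L1-HIT, VC-HIT, L1-HIT, L1-HIT, L1-HIT, VC-HIT, MISS, VC-HIT, L1-HIT]

#0 0xbc→b11/s1 MISS; vc=[]
#1 0xb6→b11/s1 L1-HIT; vc=[]
#2 0xb0→b11/s1 L1-HIT; vc=[]
#3 0x72→b7/s1 MISS; vc=[11]
#4 0xb9→b11/s1 VC-HIT; vc=[7]
#5 0xb0→b11/s1 L1-HIT; vc=[7]
#6 0xbb→b11/s1 L1-HIT; vc=[7]
#7 0x7e→b7/s1 VC-HIT; vc=[11]
#8 0x79→b7/s1 L1-HIT; vc=[11]
#9 0x7e→b7/s1 L1-HIT; vc=[11]
#10 0x75→b7/s1 L1-HIT; vc=[11]
#11 0xb7→b11/s1 VC-HIT; vc=[7]
#12 0x36→b3/s1 MISS; vc=[7,11]
#13 0x70→b7/s1 VC-HIT; vc=[3,11]
#14 0x75→b7/s1 L1-HIT; vc=[3,11]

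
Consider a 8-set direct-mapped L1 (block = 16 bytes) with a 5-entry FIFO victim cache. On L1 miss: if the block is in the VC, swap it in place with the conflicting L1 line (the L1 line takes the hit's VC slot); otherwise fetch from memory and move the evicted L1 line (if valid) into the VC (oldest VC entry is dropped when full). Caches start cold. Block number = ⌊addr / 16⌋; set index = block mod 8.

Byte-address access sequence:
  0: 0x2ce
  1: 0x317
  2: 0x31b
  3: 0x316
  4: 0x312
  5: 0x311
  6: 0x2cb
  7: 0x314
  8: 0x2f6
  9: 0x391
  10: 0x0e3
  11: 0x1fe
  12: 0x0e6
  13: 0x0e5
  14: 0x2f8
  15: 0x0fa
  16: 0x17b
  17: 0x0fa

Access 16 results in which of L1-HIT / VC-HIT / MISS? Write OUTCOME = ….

OUTCOME = MISS

  [0] addr=0x2ce blk=44 s=4: MISS | VC []
  [1] addr=0x317 blk=49 s=1: MISS | VC []
  [2] addr=0x31b blk=49 s=1: L1-HIT | VC []
  [3] addr=0x316 blk=49 s=1: L1-HIT | VC []
  [4] addr=0x312 blk=49 s=1: L1-HIT | VC []
  [5] addr=0x311 blk=49 s=1: L1-HIT | VC []
  [6] addr=0x2cb blk=44 s=4: L1-HIT | VC []
  [7] addr=0x314 blk=49 s=1: L1-HIT | VC []
  [8] addr=0x2f6 blk=47 s=7: MISS | VC []
  [9] addr=0x391 blk=57 s=1: MISS | VC [49]
  [10] addr=0xe3 blk=14 s=6: MISS | VC [49]
  [11] addr=0x1fe blk=31 s=7: MISS | VC [49, 47]
  [12] addr=0xe6 blk=14 s=6: L1-HIT | VC [49, 47]
  [13] addr=0xe5 blk=14 s=6: L1-HIT | VC [49, 47]
  [14] addr=0x2f8 blk=47 s=7: VC-HIT | VC [49, 31]
  [15] addr=0xfa blk=15 s=7: MISS | VC [49, 31, 47]
  [16] addr=0x17b blk=23 s=7: MISS | VC [49, 31, 47, 15]
  [17] addr=0xfa blk=15 s=7: VC-HIT | VC [49, 31, 47, 23]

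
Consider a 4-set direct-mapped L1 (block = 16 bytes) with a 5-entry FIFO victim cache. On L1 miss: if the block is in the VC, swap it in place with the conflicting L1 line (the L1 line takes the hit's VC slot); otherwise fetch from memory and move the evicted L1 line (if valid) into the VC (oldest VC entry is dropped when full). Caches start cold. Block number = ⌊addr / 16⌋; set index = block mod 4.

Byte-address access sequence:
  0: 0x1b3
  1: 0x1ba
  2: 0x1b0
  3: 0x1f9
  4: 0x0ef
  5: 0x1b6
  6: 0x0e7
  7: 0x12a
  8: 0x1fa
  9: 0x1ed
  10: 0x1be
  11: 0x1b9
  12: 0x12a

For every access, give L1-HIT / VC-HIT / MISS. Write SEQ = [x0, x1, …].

  [0] addr=0x1b3 blk=27 s=3: MISS | VC []
  [1] addr=0x1ba blk=27 s=3: L1-HIT | VC []
  [2] addr=0x1b0 blk=27 s=3: L1-HIT | VC []
  [3] addr=0x1f9 blk=31 s=3: MISS | VC [27]
  [4] addr=0xef blk=14 s=2: MISS | VC [27]
  [5] addr=0x1b6 blk=27 s=3: VC-HIT | VC [31]
  [6] addr=0xe7 blk=14 s=2: L1-HIT | VC [31]
  [7] addr=0x12a blk=18 s=2: MISS | VC [31, 14]
  [8] addr=0x1fa blk=31 s=3: VC-HIT | VC [27, 14]
  [9] addr=0x1ed blk=30 s=2: MISS | VC [27, 14, 18]
  [10] addr=0x1be blk=27 s=3: VC-HIT | VC [31, 14, 18]
  [11] addr=0x1b9 blk=27 s=3: L1-HIT | VC [31, 14, 18]
  [12] addr=0x12a blk=18 s=2: VC-HIT | VC [31, 14, 30]

SEQ = [MISS, L1-HIT, L1-HIT, MISS, MISS, VC-HIT, L1-HIT, MISS, VC-HIT, MISS, VC-HIT, L1-HIT, VC-HIT]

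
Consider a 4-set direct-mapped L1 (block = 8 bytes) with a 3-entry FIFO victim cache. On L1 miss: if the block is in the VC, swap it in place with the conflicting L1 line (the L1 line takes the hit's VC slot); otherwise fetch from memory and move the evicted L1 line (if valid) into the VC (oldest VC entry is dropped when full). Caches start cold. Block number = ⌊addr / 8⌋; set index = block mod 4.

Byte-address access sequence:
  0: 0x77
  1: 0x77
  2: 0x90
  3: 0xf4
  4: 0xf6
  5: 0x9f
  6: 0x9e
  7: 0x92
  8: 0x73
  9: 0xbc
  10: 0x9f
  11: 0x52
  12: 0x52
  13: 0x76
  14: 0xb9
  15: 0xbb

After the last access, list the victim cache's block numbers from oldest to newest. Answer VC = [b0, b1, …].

  [0] addr=0x77 blk=14 s=2: MISS | VC []
  [1] addr=0x77 blk=14 s=2: L1-HIT | VC []
  [2] addr=0x90 blk=18 s=2: MISS | VC [14]
  [3] addr=0xf4 blk=30 s=2: MISS | VC [14, 18]
  [4] addr=0xf6 blk=30 s=2: L1-HIT | VC [14, 18]
  [5] addr=0x9f blk=19 s=3: MISS | VC [14, 18]
  [6] addr=0x9e blk=19 s=3: L1-HIT | VC [14, 18]
  [7] addr=0x92 blk=18 s=2: VC-HIT | VC [14, 30]
  [8] addr=0x73 blk=14 s=2: VC-HIT | VC [18, 30]
  [9] addr=0xbc blk=23 s=3: MISS | VC [18, 30, 19]
  [10] addr=0x9f blk=19 s=3: VC-HIT | VC [18, 30, 23]
  [11] addr=0x52 blk=10 s=2: MISS | VC [30, 23, 14]
  [12] addr=0x52 blk=10 s=2: L1-HIT | VC [30, 23, 14]
  [13] addr=0x76 blk=14 s=2: VC-HIT | VC [30, 23, 10]
  [14] addr=0xb9 blk=23 s=3: VC-HIT | VC [30, 19, 10]
  [15] addr=0xbb blk=23 s=3: L1-HIT | VC [30, 19, 10]

VC = [30, 19, 10]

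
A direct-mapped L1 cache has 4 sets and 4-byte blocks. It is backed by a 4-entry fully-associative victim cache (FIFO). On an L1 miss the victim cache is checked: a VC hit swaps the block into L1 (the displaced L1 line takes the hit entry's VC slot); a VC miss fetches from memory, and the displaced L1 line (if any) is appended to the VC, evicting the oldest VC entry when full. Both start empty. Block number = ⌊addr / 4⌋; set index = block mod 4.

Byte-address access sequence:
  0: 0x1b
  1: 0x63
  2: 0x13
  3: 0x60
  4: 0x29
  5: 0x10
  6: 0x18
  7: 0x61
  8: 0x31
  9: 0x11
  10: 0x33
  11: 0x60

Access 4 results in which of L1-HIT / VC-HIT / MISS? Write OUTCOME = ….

#0 0x1b→b6/s2 MISS; vc=[]
#1 0x63→b24/s0 MISS; vc=[]
#2 0x13→b4/s0 MISS; vc=[24]
#3 0x60→b24/s0 VC-HIT; vc=[4]
#4 0x29→b10/s2 MISS; vc=[4,6]
#5 0x10→b4/s0 VC-HIT; vc=[24,6]
#6 0x18→b6/s2 VC-HIT; vc=[24,10]
#7 0x61→b24/s0 VC-HIT; vc=[4,10]
#8 0x31→b12/s0 MISS; vc=[4,10,24]
#9 0x11→b4/s0 VC-HIT; vc=[12,10,24]
#10 0x33→b12/s0 VC-HIT; vc=[4,10,24]
#11 0x60→b24/s0 VC-HIT; vc=[4,10,12]

OUTCOME = MISS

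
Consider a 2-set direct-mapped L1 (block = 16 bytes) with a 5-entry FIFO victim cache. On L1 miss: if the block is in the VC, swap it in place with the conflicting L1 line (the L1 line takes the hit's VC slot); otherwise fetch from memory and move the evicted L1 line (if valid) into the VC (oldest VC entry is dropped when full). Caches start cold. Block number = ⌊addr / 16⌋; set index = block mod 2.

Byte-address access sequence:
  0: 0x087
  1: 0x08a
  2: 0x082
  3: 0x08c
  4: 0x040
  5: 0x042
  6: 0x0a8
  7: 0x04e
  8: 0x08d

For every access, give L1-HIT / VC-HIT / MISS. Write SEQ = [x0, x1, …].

SEQ = [MISS, L1-HIT, L1-HIT, L1-HIT, MISS, L1-HIT, MISS, VC-HIT, VC-HIT]

0: 0x87 (blk 8, set 0) → MISS  vc=[]
1: 0x8a (blk 8, set 0) → L1-HIT  vc=[]
2: 0x82 (blk 8, set 0) → L1-HIT  vc=[]
3: 0x8c (blk 8, set 0) → L1-HIT  vc=[]
4: 0x40 (blk 4, set 0) → MISS  vc=[8]
5: 0x42 (blk 4, set 0) → L1-HIT  vc=[8]
6: 0xa8 (blk 10, set 0) → MISS  vc=[8, 4]
7: 0x4e (blk 4, set 0) → VC-HIT  vc=[8, 10]
8: 0x8d (blk 8, set 0) → VC-HIT  vc=[4, 10]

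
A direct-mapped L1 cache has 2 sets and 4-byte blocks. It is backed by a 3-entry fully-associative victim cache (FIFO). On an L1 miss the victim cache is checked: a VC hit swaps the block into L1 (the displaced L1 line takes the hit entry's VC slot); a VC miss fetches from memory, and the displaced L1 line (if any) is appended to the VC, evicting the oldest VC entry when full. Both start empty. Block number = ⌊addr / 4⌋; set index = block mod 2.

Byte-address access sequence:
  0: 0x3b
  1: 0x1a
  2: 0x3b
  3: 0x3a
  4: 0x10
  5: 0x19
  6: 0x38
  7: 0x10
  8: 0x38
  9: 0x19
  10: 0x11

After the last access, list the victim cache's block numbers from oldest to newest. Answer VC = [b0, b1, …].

VC = [6, 14]

  [0] addr=0x3b blk=14 s=0: MISS | VC []
  [1] addr=0x1a blk=6 s=0: MISS | VC [14]
  [2] addr=0x3b blk=14 s=0: VC-HIT | VC [6]
  [3] addr=0x3a blk=14 s=0: L1-HIT | VC [6]
  [4] addr=0x10 blk=4 s=0: MISS | VC [6, 14]
  [5] addr=0x19 blk=6 s=0: VC-HIT | VC [4, 14]
  [6] addr=0x38 blk=14 s=0: VC-HIT | VC [4, 6]
  [7] addr=0x10 blk=4 s=0: VC-HIT | VC [14, 6]
  [8] addr=0x38 blk=14 s=0: VC-HIT | VC [4, 6]
  [9] addr=0x19 blk=6 s=0: VC-HIT | VC [4, 14]
  [10] addr=0x11 blk=4 s=0: VC-HIT | VC [6, 14]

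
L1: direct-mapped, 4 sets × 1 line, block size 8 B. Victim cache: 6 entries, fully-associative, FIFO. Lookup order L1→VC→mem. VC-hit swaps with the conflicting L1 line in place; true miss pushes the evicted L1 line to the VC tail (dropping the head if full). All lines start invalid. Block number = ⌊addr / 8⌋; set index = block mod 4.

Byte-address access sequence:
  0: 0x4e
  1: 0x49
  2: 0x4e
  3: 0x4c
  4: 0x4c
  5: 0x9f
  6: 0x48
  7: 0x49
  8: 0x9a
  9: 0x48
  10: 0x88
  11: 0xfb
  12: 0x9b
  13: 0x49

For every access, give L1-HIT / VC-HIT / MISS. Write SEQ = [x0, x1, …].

SEQ = [MISS, L1-HIT, L1-HIT, L1-HIT, L1-HIT, MISS, L1-HIT, L1-HIT, L1-HIT, L1-HIT, MISS, MISS, VC-HIT, VC-HIT]

  [0] addr=0x4e blk=9 s=1: MISS | VC []
  [1] addr=0x49 blk=9 s=1: L1-HIT | VC []
  [2] addr=0x4e blk=9 s=1: L1-HIT | VC []
  [3] addr=0x4c blk=9 s=1: L1-HIT | VC []
  [4] addr=0x4c blk=9 s=1: L1-HIT | VC []
  [5] addr=0x9f blk=19 s=3: MISS | VC []
  [6] addr=0x48 blk=9 s=1: L1-HIT | VC []
  [7] addr=0x49 blk=9 s=1: L1-HIT | VC []
  [8] addr=0x9a blk=19 s=3: L1-HIT | VC []
  [9] addr=0x48 blk=9 s=1: L1-HIT | VC []
  [10] addr=0x88 blk=17 s=1: MISS | VC [9]
  [11] addr=0xfb blk=31 s=3: MISS | VC [9, 19]
  [12] addr=0x9b blk=19 s=3: VC-HIT | VC [9, 31]
  [13] addr=0x49 blk=9 s=1: VC-HIT | VC [17, 31]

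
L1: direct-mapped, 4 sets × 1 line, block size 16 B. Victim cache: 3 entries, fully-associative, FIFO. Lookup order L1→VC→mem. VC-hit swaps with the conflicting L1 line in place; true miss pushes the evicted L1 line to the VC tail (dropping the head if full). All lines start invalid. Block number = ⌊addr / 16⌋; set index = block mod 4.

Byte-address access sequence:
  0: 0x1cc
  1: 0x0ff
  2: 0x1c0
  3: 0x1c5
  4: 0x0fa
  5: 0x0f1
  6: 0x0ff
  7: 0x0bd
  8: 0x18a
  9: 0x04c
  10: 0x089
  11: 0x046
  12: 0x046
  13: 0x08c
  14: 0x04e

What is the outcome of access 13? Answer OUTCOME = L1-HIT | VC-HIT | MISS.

  [0] addr=0x1cc blk=28 s=0: MISS | VC []
  [1] addr=0xff blk=15 s=3: MISS | VC []
  [2] addr=0x1c0 blk=28 s=0: L1-HIT | VC []
  [3] addr=0x1c5 blk=28 s=0: L1-HIT | VC []
  [4] addr=0xfa blk=15 s=3: L1-HIT | VC []
  [5] addr=0xf1 blk=15 s=3: L1-HIT | VC []
  [6] addr=0xff blk=15 s=3: L1-HIT | VC []
  [7] addr=0xbd blk=11 s=3: MISS | VC [15]
  [8] addr=0x18a blk=24 s=0: MISS | VC [15, 28]
  [9] addr=0x4c blk=4 s=0: MISS | VC [15, 28, 24]
  [10] addr=0x89 blk=8 s=0: MISS | VC [28, 24, 4]
  [11] addr=0x46 blk=4 s=0: VC-HIT | VC [28, 24, 8]
  [12] addr=0x46 blk=4 s=0: L1-HIT | VC [28, 24, 8]
  [13] addr=0x8c blk=8 s=0: VC-HIT | VC [28, 24, 4]
  [14] addr=0x4e blk=4 s=0: VC-HIT | VC [28, 24, 8]

OUTCOME = VC-HIT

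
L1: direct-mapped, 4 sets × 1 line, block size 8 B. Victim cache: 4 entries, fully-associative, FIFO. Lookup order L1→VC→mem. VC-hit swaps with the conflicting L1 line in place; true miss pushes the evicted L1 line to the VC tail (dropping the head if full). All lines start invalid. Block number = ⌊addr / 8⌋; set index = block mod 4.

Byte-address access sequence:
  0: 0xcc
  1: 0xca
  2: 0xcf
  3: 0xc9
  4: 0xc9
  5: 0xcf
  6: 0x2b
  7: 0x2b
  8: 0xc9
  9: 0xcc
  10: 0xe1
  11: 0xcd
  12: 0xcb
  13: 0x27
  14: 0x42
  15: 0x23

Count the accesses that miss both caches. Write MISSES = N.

MISSES = 5

0: 0xcc (blk 25, set 1) → MISS  vc=[]
1: 0xca (blk 25, set 1) → L1-HIT  vc=[]
2: 0xcf (blk 25, set 1) → L1-HIT  vc=[]
3: 0xc9 (blk 25, set 1) → L1-HIT  vc=[]
4: 0xc9 (blk 25, set 1) → L1-HIT  vc=[]
5: 0xcf (blk 25, set 1) → L1-HIT  vc=[]
6: 0x2b (blk 5, set 1) → MISS  vc=[25]
7: 0x2b (blk 5, set 1) → L1-HIT  vc=[25]
8: 0xc9 (blk 25, set 1) → VC-HIT  vc=[5]
9: 0xcc (blk 25, set 1) → L1-HIT  vc=[5]
10: 0xe1 (blk 28, set 0) → MISS  vc=[5]
11: 0xcd (blk 25, set 1) → L1-HIT  vc=[5]
12: 0xcb (blk 25, set 1) → L1-HIT  vc=[5]
13: 0x27 (blk 4, set 0) → MISS  vc=[5, 28]
14: 0x42 (blk 8, set 0) → MISS  vc=[5, 28, 4]
15: 0x23 (blk 4, set 0) → VC-HIT  vc=[5, 28, 8]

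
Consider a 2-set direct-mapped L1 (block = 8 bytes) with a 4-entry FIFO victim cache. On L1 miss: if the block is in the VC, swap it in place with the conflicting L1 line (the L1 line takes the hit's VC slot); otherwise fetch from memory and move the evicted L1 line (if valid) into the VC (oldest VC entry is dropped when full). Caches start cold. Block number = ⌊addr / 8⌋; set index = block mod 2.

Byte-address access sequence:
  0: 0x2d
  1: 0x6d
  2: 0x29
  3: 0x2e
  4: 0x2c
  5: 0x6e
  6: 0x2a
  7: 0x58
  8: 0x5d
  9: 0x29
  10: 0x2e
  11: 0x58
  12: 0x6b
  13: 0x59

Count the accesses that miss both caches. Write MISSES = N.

  [0] addr=0x2d blk=5 s=1: MISS | VC []
  [1] addr=0x6d blk=13 s=1: MISS | VC [5]
  [2] addr=0x29 blk=5 s=1: VC-HIT | VC [13]
  [3] addr=0x2e blk=5 s=1: L1-HIT | VC [13]
  [4] addr=0x2c blk=5 s=1: L1-HIT | VC [13]
  [5] addr=0x6e blk=13 s=1: VC-HIT | VC [5]
  [6] addr=0x2a blk=5 s=1: VC-HIT | VC [13]
  [7] addr=0x58 blk=11 s=1: MISS | VC [13, 5]
  [8] addr=0x5d blk=11 s=1: L1-HIT | VC [13, 5]
  [9] addr=0x29 blk=5 s=1: VC-HIT | VC [13, 11]
  [10] addr=0x2e blk=5 s=1: L1-HIT | VC [13, 11]
  [11] addr=0x58 blk=11 s=1: VC-HIT | VC [13, 5]
  [12] addr=0x6b blk=13 s=1: VC-HIT | VC [11, 5]
  [13] addr=0x59 blk=11 s=1: VC-HIT | VC [13, 5]

MISSES = 3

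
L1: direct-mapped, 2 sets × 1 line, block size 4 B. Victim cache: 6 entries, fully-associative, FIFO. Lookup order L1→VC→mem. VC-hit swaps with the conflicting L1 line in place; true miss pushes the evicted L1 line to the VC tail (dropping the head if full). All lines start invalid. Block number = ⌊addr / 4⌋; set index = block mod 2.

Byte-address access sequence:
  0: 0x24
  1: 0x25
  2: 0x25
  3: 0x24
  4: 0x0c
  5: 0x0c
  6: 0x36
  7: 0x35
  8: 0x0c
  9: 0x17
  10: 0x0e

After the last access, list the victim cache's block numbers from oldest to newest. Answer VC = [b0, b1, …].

VC = [9, 13, 5]

  [0] addr=0x24 blk=9 s=1: MISS | VC []
  [1] addr=0x25 blk=9 s=1: L1-HIT | VC []
  [2] addr=0x25 blk=9 s=1: L1-HIT | VC []
  [3] addr=0x24 blk=9 s=1: L1-HIT | VC []
  [4] addr=0xc blk=3 s=1: MISS | VC [9]
  [5] addr=0xc blk=3 s=1: L1-HIT | VC [9]
  [6] addr=0x36 blk=13 s=1: MISS | VC [9, 3]
  [7] addr=0x35 blk=13 s=1: L1-HIT | VC [9, 3]
  [8] addr=0xc blk=3 s=1: VC-HIT | VC [9, 13]
  [9] addr=0x17 blk=5 s=1: MISS | VC [9, 13, 3]
  [10] addr=0xe blk=3 s=1: VC-HIT | VC [9, 13, 5]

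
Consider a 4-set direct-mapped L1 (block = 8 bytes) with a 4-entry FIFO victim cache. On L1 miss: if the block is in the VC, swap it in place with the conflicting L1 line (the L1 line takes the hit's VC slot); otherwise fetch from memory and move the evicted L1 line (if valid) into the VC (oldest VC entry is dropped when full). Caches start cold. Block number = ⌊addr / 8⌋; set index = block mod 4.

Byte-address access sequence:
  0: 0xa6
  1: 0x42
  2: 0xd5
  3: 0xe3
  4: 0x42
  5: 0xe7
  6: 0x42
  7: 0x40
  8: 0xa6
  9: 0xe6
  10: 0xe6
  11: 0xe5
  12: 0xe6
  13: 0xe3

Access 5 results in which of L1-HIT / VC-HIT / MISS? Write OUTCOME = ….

OUTCOME = VC-HIT

0: 0xa6 (blk 20, set 0) → MISS  vc=[]
1: 0x42 (blk 8, set 0) → MISS  vc=[20]
2: 0xd5 (blk 26, set 2) → MISS  vc=[20]
3: 0xe3 (blk 28, set 0) → MISS  vc=[20, 8]
4: 0x42 (blk 8, set 0) → VC-HIT  vc=[20, 28]
5: 0xe7 (blk 28, set 0) → VC-HIT  vc=[20, 8]
6: 0x42 (blk 8, set 0) → VC-HIT  vc=[20, 28]
7: 0x40 (blk 8, set 0) → L1-HIT  vc=[20, 28]
8: 0xa6 (blk 20, set 0) → VC-HIT  vc=[8, 28]
9: 0xe6 (blk 28, set 0) → VC-HIT  vc=[8, 20]
10: 0xe6 (blk 28, set 0) → L1-HIT  vc=[8, 20]
11: 0xe5 (blk 28, set 0) → L1-HIT  vc=[8, 20]
12: 0xe6 (blk 28, set 0) → L1-HIT  vc=[8, 20]
13: 0xe3 (blk 28, set 0) → L1-HIT  vc=[8, 20]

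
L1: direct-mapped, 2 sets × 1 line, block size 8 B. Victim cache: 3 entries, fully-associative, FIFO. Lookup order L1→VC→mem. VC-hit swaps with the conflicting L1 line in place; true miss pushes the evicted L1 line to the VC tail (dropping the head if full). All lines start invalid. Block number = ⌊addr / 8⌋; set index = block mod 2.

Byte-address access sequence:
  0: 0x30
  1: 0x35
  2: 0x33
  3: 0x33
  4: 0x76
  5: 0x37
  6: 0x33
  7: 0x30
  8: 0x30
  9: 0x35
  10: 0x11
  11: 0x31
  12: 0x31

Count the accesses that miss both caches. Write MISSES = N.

MISSES = 3

#0 0x30→b6/s0 MISS; vc=[]
#1 0x35→b6/s0 L1-HIT; vc=[]
#2 0x33→b6/s0 L1-HIT; vc=[]
#3 0x33→b6/s0 L1-HIT; vc=[]
#4 0x76→b14/s0 MISS; vc=[6]
#5 0x37→b6/s0 VC-HIT; vc=[14]
#6 0x33→b6/s0 L1-HIT; vc=[14]
#7 0x30→b6/s0 L1-HIT; vc=[14]
#8 0x30→b6/s0 L1-HIT; vc=[14]
#9 0x35→b6/s0 L1-HIT; vc=[14]
#10 0x11→b2/s0 MISS; vc=[14,6]
#11 0x31→b6/s0 VC-HIT; vc=[14,2]
#12 0x31→b6/s0 L1-HIT; vc=[14,2]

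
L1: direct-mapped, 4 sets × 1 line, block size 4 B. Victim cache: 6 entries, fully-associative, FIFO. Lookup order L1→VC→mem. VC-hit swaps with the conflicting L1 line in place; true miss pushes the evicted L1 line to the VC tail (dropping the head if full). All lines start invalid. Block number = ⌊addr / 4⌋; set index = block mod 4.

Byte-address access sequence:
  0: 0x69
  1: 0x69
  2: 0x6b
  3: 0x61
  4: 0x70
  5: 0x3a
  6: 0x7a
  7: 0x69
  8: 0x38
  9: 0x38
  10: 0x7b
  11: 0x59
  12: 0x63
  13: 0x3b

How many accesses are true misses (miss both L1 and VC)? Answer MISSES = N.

MISSES = 6

  [0] addr=0x69 blk=26 s=2: MISS | VC []
  [1] addr=0x69 blk=26 s=2: L1-HIT | VC []
  [2] addr=0x6b blk=26 s=2: L1-HIT | VC []
  [3] addr=0x61 blk=24 s=0: MISS | VC []
  [4] addr=0x70 blk=28 s=0: MISS | VC [24]
  [5] addr=0x3a blk=14 s=2: MISS | VC [24, 26]
  [6] addr=0x7a blk=30 s=2: MISS | VC [24, 26, 14]
  [7] addr=0x69 blk=26 s=2: VC-HIT | VC [24, 30, 14]
  [8] addr=0x38 blk=14 s=2: VC-HIT | VC [24, 30, 26]
  [9] addr=0x38 blk=14 s=2: L1-HIT | VC [24, 30, 26]
  [10] addr=0x7b blk=30 s=2: VC-HIT | VC [24, 14, 26]
  [11] addr=0x59 blk=22 s=2: MISS | VC [24, 14, 26, 30]
  [12] addr=0x63 blk=24 s=0: VC-HIT | VC [28, 14, 26, 30]
  [13] addr=0x3b blk=14 s=2: VC-HIT | VC [28, 22, 26, 30]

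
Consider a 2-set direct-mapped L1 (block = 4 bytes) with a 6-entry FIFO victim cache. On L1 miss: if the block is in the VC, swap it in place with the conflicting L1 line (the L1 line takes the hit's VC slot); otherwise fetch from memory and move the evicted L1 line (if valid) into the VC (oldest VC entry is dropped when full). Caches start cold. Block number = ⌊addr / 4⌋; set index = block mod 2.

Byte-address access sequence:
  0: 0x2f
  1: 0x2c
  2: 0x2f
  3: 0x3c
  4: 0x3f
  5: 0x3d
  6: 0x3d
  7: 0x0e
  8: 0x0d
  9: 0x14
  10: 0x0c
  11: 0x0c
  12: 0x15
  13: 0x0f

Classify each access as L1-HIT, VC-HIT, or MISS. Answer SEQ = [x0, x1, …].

0: 0x2f (blk 11, set 1) → MISS  vc=[]
1: 0x2c (blk 11, set 1) → L1-HIT  vc=[]
2: 0x2f (blk 11, set 1) → L1-HIT  vc=[]
3: 0x3c (blk 15, set 1) → MISS  vc=[11]
4: 0x3f (blk 15, set 1) → L1-HIT  vc=[11]
5: 0x3d (blk 15, set 1) → L1-HIT  vc=[11]
6: 0x3d (blk 15, set 1) → L1-HIT  vc=[11]
7: 0xe (blk 3, set 1) → MISS  vc=[11, 15]
8: 0xd (blk 3, set 1) → L1-HIT  vc=[11, 15]
9: 0x14 (blk 5, set 1) → MISS  vc=[11, 15, 3]
10: 0xc (blk 3, set 1) → VC-HIT  vc=[11, 15, 5]
11: 0xc (blk 3, set 1) → L1-HIT  vc=[11, 15, 5]
12: 0x15 (blk 5, set 1) → VC-HIT  vc=[11, 15, 3]
13: 0xf (blk 3, set 1) → VC-HIT  vc=[11, 15, 5]

SEQ = [MISS, L1-HIT, L1-HIT, MISS, L1-HIT, L1-HIT, L1-HIT, MISS, L1-HIT, MISS, VC-HIT, L1-HIT, VC-HIT, VC-HIT]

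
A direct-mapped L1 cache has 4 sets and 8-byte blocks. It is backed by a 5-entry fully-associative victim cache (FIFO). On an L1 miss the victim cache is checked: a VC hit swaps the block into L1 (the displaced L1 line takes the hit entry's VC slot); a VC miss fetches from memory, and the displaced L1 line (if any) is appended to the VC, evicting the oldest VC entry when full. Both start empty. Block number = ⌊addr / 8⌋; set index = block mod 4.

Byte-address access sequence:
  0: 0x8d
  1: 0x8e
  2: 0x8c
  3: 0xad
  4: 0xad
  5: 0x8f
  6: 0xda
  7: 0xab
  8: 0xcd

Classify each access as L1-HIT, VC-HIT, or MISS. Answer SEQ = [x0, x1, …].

SEQ = [MISS, L1-HIT, L1-HIT, MISS, L1-HIT, VC-HIT, MISS, VC-HIT, MISS]

0: 0x8d (blk 17, set 1) → MISS  vc=[]
1: 0x8e (blk 17, set 1) → L1-HIT  vc=[]
2: 0x8c (blk 17, set 1) → L1-HIT  vc=[]
3: 0xad (blk 21, set 1) → MISS  vc=[17]
4: 0xad (blk 21, set 1) → L1-HIT  vc=[17]
5: 0x8f (blk 17, set 1) → VC-HIT  vc=[21]
6: 0xda (blk 27, set 3) → MISS  vc=[21]
7: 0xab (blk 21, set 1) → VC-HIT  vc=[17]
8: 0xcd (blk 25, set 1) → MISS  vc=[17, 21]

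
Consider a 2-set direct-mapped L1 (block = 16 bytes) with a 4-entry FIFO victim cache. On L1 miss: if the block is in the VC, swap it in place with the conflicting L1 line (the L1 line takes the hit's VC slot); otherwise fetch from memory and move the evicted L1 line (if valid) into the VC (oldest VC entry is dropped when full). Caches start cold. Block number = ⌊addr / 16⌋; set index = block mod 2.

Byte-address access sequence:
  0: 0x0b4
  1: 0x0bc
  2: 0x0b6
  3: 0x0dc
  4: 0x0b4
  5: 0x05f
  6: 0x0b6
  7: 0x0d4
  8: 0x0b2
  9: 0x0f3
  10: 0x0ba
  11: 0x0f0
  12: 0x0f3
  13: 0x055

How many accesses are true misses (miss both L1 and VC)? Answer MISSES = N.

  [0] addr=0xb4 blk=11 s=1: MISS | VC []
  [1] addr=0xbc blk=11 s=1: L1-HIT | VC []
  [2] addr=0xb6 blk=11 s=1: L1-HIT | VC []
  [3] addr=0xdc blk=13 s=1: MISS | VC [11]
  [4] addr=0xb4 blk=11 s=1: VC-HIT | VC [13]
  [5] addr=0x5f blk=5 s=1: MISS | VC [13, 11]
  [6] addr=0xb6 blk=11 s=1: VC-HIT | VC [13, 5]
  [7] addr=0xd4 blk=13 s=1: VC-HIT | VC [11, 5]
  [8] addr=0xb2 blk=11 s=1: VC-HIT | VC [13, 5]
  [9] addr=0xf3 blk=15 s=1: MISS | VC [13, 5, 11]
  [10] addr=0xba blk=11 s=1: VC-HIT | VC [13, 5, 15]
  [11] addr=0xf0 blk=15 s=1: VC-HIT | VC [13, 5, 11]
  [12] addr=0xf3 blk=15 s=1: L1-HIT | VC [13, 5, 11]
  [13] addr=0x55 blk=5 s=1: VC-HIT | VC [13, 15, 11]

MISSES = 4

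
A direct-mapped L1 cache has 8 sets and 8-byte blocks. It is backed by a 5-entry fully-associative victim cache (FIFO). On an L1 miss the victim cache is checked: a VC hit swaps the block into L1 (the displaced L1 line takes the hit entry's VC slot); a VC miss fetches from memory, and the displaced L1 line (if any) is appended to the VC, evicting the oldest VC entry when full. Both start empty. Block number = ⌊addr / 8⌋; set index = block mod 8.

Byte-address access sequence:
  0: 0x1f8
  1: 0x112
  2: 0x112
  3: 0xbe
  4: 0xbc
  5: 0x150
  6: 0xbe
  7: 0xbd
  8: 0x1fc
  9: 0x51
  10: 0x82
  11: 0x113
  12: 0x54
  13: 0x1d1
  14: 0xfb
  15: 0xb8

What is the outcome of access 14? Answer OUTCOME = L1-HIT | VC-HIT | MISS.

  [0] addr=0x1f8 blk=63 s=7: MISS | VC []
  [1] addr=0x112 blk=34 s=2: MISS | VC []
  [2] addr=0x112 blk=34 s=2: L1-HIT | VC []
  [3] addr=0xbe blk=23 s=7: MISS | VC [63]
  [4] addr=0xbc blk=23 s=7: L1-HIT | VC [63]
  [5] addr=0x150 blk=42 s=2: MISS | VC [63, 34]
  [6] addr=0xbe blk=23 s=7: L1-HIT | VC [63, 34]
  [7] addr=0xbd blk=23 s=7: L1-HIT | VC [63, 34]
  [8] addr=0x1fc blk=63 s=7: VC-HIT | VC [23, 34]
  [9] addr=0x51 blk=10 s=2: MISS | VC [23, 34, 42]
  [10] addr=0x82 blk=16 s=0: MISS | VC [23, 34, 42]
  [11] addr=0x113 blk=34 s=2: VC-HIT | VC [23, 10, 42]
  [12] addr=0x54 blk=10 s=2: VC-HIT | VC [23, 34, 42]
  [13] addr=0x1d1 blk=58 s=2: MISS | VC [23, 34, 42, 10]
  [14] addr=0xfb blk=31 s=7: MISS | VC [23, 34, 42, 10, 63]
  [15] addr=0xb8 blk=23 s=7: VC-HIT | VC [31, 34, 42, 10, 63]

OUTCOME = MISS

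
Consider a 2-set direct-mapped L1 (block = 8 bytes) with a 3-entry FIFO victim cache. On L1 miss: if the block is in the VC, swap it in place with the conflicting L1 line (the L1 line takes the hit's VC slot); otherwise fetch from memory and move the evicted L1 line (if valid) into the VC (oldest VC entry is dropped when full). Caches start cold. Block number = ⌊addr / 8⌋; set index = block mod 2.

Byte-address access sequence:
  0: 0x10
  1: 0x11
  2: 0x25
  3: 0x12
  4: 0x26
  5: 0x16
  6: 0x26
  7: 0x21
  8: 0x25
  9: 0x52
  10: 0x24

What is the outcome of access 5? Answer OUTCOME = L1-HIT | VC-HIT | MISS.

  [0] addr=0x10 blk=2 s=0: MISS | VC []
  [1] addr=0x11 blk=2 s=0: L1-HIT | VC []
  [2] addr=0x25 blk=4 s=0: MISS | VC [2]
  [3] addr=0x12 blk=2 s=0: VC-HIT | VC [4]
  [4] addr=0x26 blk=4 s=0: VC-HIT | VC [2]
  [5] addr=0x16 blk=2 s=0: VC-HIT | VC [4]
  [6] addr=0x26 blk=4 s=0: VC-HIT | VC [2]
  [7] addr=0x21 blk=4 s=0: L1-HIT | VC [2]
  [8] addr=0x25 blk=4 s=0: L1-HIT | VC [2]
  [9] addr=0x52 blk=10 s=0: MISS | VC [2, 4]
  [10] addr=0x24 blk=4 s=0: VC-HIT | VC [2, 10]

OUTCOME = VC-HIT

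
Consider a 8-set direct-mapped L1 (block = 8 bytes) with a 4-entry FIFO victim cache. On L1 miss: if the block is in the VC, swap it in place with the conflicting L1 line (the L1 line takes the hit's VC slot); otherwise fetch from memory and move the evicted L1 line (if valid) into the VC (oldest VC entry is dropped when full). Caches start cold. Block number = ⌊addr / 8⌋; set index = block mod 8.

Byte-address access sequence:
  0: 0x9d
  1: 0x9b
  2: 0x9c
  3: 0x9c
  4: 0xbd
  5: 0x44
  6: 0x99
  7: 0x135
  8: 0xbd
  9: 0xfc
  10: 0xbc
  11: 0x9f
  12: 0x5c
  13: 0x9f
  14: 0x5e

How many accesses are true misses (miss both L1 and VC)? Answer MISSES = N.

#0 0x9d→b19/s3 MISS; vc=[]
#1 0x9b→b19/s3 L1-HIT; vc=[]
#2 0x9c→b19/s3 L1-HIT; vc=[]
#3 0x9c→b19/s3 L1-HIT; vc=[]
#4 0xbd→b23/s7 MISS; vc=[]
#5 0x44→b8/s0 MISS; vc=[]
#6 0x99→b19/s3 L1-HIT; vc=[]
#7 0x135→b38/s6 MISS; vc=[]
#8 0xbd→b23/s7 L1-HIT; vc=[]
#9 0xfc→b31/s7 MISS; vc=[23]
#10 0xbc→b23/s7 VC-HIT; vc=[31]
#11 0x9f→b19/s3 L1-HIT; vc=[31]
#12 0x5c→b11/s3 MISS; vc=[31,19]
#13 0x9f→b19/s3 VC-HIT; vc=[31,11]
#14 0x5e→b11/s3 VC-HIT; vc=[31,19]

MISSES = 6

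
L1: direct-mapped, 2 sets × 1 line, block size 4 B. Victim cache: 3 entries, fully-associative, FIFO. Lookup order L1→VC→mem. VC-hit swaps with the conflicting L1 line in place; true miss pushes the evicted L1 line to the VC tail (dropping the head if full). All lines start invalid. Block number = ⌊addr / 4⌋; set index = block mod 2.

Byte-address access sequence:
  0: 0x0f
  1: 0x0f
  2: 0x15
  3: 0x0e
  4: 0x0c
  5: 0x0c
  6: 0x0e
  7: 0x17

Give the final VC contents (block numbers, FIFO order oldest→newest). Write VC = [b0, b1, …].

VC = [3]

0: 0xf (blk 3, set 1) → MISS  vc=[]
1: 0xf (blk 3, set 1) → L1-HIT  vc=[]
2: 0x15 (blk 5, set 1) → MISS  vc=[3]
3: 0xe (blk 3, set 1) → VC-HIT  vc=[5]
4: 0xc (blk 3, set 1) → L1-HIT  vc=[5]
5: 0xc (blk 3, set 1) → L1-HIT  vc=[5]
6: 0xe (blk 3, set 1) → L1-HIT  vc=[5]
7: 0x17 (blk 5, set 1) → VC-HIT  vc=[3]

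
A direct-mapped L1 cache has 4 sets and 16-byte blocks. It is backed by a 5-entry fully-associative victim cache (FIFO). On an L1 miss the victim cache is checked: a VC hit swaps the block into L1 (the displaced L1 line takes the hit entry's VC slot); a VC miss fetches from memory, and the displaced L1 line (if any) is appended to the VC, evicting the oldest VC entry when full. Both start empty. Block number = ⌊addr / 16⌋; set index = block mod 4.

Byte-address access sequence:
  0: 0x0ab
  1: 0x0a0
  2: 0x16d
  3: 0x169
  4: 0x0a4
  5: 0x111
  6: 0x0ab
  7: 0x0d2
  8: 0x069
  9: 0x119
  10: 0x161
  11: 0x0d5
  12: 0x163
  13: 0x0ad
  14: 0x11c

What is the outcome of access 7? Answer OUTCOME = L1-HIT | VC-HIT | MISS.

OUTCOME = MISS

0: 0xab (blk 10, set 2) → MISS  vc=[]
1: 0xa0 (blk 10, set 2) → L1-HIT  vc=[]
2: 0x16d (blk 22, set 2) → MISS  vc=[10]
3: 0x169 (blk 22, set 2) → L1-HIT  vc=[10]
4: 0xa4 (blk 10, set 2) → VC-HIT  vc=[22]
5: 0x111 (blk 17, set 1) → MISS  vc=[22]
6: 0xab (blk 10, set 2) → L1-HIT  vc=[22]
7: 0xd2 (blk 13, set 1) → MISS  vc=[22, 17]
8: 0x69 (blk 6, set 2) → MISS  vc=[22, 17, 10]
9: 0x119 (blk 17, set 1) → VC-HIT  vc=[22, 13, 10]
10: 0x161 (blk 22, set 2) → VC-HIT  vc=[6, 13, 10]
11: 0xd5 (blk 13, set 1) → VC-HIT  vc=[6, 17, 10]
12: 0x163 (blk 22, set 2) → L1-HIT  vc=[6, 17, 10]
13: 0xad (blk 10, set 2) → VC-HIT  vc=[6, 17, 22]
14: 0x11c (blk 17, set 1) → VC-HIT  vc=[6, 13, 22]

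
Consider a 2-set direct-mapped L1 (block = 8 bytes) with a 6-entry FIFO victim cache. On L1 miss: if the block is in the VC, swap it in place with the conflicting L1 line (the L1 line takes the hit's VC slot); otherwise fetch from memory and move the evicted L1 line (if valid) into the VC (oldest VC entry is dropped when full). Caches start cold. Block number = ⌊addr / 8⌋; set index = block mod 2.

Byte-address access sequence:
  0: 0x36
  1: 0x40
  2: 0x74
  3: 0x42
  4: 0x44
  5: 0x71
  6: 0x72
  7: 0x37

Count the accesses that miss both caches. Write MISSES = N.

#0 0x36→b6/s0 MISS; vc=[]
#1 0x40→b8/s0 MISS; vc=[6]
#2 0x74→b14/s0 MISS; vc=[6,8]
#3 0x42→b8/s0 VC-HIT; vc=[6,14]
#4 0x44→b8/s0 L1-HIT; vc=[6,14]
#5 0x71→b14/s0 VC-HIT; vc=[6,8]
#6 0x72→b14/s0 L1-HIT; vc=[6,8]
#7 0x37→b6/s0 VC-HIT; vc=[14,8]

MISSES = 3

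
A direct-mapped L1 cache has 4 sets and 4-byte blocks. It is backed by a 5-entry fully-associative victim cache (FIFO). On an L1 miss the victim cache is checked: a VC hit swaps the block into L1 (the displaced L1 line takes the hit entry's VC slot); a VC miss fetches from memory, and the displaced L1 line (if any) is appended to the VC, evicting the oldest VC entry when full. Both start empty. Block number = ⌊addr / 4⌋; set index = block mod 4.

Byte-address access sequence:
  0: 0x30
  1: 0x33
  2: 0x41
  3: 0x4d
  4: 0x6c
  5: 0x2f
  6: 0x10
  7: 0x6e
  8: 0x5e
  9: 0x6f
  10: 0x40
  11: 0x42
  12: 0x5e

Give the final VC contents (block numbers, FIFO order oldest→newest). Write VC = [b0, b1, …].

VC = [12, 19, 11, 4, 27]

#0 0x30→b12/s0 MISS; vc=[]
#1 0x33→b12/s0 L1-HIT; vc=[]
#2 0x41→b16/s0 MISS; vc=[12]
#3 0x4d→b19/s3 MISS; vc=[12]
#4 0x6c→b27/s3 MISS; vc=[12,19]
#5 0x2f→b11/s3 MISS; vc=[12,19,27]
#6 0x10→b4/s0 MISS; vc=[12,19,27,16]
#7 0x6e→b27/s3 VC-HIT; vc=[12,19,11,16]
#8 0x5e→b23/s3 MISS; vc=[12,19,11,16,27]
#9 0x6f→b27/s3 VC-HIT; vc=[12,19,11,16,23]
#10 0x40→b16/s0 VC-HIT; vc=[12,19,11,4,23]
#11 0x42→b16/s0 L1-HIT; vc=[12,19,11,4,23]
#12 0x5e→b23/s3 VC-HIT; vc=[12,19,11,4,27]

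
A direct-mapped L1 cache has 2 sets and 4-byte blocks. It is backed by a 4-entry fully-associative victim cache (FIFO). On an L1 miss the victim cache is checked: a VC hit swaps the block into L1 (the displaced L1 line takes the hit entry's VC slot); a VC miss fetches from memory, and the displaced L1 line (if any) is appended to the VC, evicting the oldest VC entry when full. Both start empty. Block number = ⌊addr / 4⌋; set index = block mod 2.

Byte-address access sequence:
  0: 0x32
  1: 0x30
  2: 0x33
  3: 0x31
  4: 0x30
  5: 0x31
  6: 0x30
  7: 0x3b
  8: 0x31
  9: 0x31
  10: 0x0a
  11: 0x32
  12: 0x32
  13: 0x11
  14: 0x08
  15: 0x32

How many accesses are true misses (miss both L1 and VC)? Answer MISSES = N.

#0 0x32→b12/s0 MISS; vc=[]
#1 0x30→b12/s0 L1-HIT; vc=[]
#2 0x33→b12/s0 L1-HIT; vc=[]
#3 0x31→b12/s0 L1-HIT; vc=[]
#4 0x30→b12/s0 L1-HIT; vc=[]
#5 0x31→b12/s0 L1-HIT; vc=[]
#6 0x30→b12/s0 L1-HIT; vc=[]
#7 0x3b→b14/s0 MISS; vc=[12]
#8 0x31→b12/s0 VC-HIT; vc=[14]
#9 0x31→b12/s0 L1-HIT; vc=[14]
#10 0xa→b2/s0 MISS; vc=[14,12]
#11 0x32→b12/s0 VC-HIT; vc=[14,2]
#12 0x32→b12/s0 L1-HIT; vc=[14,2]
#13 0x11→b4/s0 MISS; vc=[14,2,12]
#14 0x8→b2/s0 VC-HIT; vc=[14,4,12]
#15 0x32→b12/s0 VC-HIT; vc=[14,4,2]

MISSES = 4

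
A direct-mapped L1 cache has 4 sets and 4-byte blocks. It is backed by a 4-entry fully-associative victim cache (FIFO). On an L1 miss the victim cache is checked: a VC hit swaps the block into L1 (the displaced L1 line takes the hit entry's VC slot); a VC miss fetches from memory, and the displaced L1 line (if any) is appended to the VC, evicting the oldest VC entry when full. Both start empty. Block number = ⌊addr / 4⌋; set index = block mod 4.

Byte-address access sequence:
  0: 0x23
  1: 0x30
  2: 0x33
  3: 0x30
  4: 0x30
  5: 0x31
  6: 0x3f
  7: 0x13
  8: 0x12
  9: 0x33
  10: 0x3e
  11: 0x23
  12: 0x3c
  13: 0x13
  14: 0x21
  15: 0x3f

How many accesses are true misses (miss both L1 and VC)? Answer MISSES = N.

MISSES = 4

  [0] addr=0x23 blk=8 s=0: MISS | VC []
  [1] addr=0x30 blk=12 s=0: MISS | VC [8]
  [2] addr=0x33 blk=12 s=0: L1-HIT | VC [8]
  [3] addr=0x30 blk=12 s=0: L1-HIT | VC [8]
  [4] addr=0x30 blk=12 s=0: L1-HIT | VC [8]
  [5] addr=0x31 blk=12 s=0: L1-HIT | VC [8]
  [6] addr=0x3f blk=15 s=3: MISS | VC [8]
  [7] addr=0x13 blk=4 s=0: MISS | VC [8, 12]
  [8] addr=0x12 blk=4 s=0: L1-HIT | VC [8, 12]
  [9] addr=0x33 blk=12 s=0: VC-HIT | VC [8, 4]
  [10] addr=0x3e blk=15 s=3: L1-HIT | VC [8, 4]
  [11] addr=0x23 blk=8 s=0: VC-HIT | VC [12, 4]
  [12] addr=0x3c blk=15 s=3: L1-HIT | VC [12, 4]
  [13] addr=0x13 blk=4 s=0: VC-HIT | VC [12, 8]
  [14] addr=0x21 blk=8 s=0: VC-HIT | VC [12, 4]
  [15] addr=0x3f blk=15 s=3: L1-HIT | VC [12, 4]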